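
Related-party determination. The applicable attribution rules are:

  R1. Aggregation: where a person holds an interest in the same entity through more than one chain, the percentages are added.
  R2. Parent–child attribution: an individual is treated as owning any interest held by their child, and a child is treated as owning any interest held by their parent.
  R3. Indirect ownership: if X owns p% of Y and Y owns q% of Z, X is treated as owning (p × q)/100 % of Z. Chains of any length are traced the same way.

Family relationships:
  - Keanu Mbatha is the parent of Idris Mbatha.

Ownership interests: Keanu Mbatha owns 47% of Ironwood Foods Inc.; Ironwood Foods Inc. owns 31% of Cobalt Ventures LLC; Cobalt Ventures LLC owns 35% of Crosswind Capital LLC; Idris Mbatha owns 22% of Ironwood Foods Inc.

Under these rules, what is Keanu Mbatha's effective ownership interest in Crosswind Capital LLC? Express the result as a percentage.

7.4865%

By parent–child attribution (R2), Keanu Mbatha is treated as also owning Idris Mbatha's interest in Ironwood Foods Inc, giving 47% + 22% = 69%.
Chain via Ironwood Foods Inc. → Cobalt Ventures LLC (R3): 69% × 31% × 35% = 7.4865% of Crosswind Capital LLC.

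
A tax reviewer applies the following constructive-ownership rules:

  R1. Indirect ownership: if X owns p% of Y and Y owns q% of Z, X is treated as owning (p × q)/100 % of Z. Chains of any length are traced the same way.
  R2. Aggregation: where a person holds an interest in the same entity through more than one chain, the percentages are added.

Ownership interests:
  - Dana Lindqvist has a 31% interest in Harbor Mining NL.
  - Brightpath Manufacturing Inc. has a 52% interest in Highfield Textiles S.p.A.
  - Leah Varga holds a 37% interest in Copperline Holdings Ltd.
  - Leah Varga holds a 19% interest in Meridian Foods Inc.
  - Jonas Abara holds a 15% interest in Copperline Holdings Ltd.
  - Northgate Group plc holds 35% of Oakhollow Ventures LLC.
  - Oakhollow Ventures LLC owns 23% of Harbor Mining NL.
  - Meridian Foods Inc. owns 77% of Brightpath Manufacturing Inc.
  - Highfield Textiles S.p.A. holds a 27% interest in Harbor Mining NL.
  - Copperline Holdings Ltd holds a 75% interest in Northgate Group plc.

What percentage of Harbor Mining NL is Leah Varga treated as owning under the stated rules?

4.287927%

Chain via Copperline Holdings Ltd → Northgate Group plc → Oakhollow Ventures LLC (R1): 37% × 75% × 35% × 23% = 2.233875% of Harbor Mining NL.
Chain via Meridian Foods Inc. → Brightpath Manufacturing Inc. → Highfield Textiles S.p.A. (R1): 19% × 77% × 52% × 27% = 2.054052% of Harbor Mining NL.
Aggregating (R2): 2.233875% + 2.054052% = 4.287927%.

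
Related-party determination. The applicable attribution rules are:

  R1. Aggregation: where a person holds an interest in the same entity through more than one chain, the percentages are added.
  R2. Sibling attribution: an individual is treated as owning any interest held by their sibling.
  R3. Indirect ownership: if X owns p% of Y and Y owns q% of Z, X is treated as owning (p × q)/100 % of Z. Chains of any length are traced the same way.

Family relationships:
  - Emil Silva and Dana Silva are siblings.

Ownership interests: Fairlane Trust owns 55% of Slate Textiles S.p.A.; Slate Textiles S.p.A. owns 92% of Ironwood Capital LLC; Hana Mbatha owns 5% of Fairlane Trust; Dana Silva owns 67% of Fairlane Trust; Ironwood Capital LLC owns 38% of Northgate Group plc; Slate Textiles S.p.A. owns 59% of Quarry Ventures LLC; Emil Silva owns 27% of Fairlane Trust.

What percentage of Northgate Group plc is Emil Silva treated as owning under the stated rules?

By sibling attribution (R2), Emil Silva is treated as also owning Dana Silva's interest in Fairlane Trust, giving 27% + 67% = 94%.
Chain via Fairlane Trust → Slate Textiles S.p.A. → Ironwood Capital LLC (R3): 94% × 55% × 92% × 38% = 18.07432% of Northgate Group plc.

18.07432%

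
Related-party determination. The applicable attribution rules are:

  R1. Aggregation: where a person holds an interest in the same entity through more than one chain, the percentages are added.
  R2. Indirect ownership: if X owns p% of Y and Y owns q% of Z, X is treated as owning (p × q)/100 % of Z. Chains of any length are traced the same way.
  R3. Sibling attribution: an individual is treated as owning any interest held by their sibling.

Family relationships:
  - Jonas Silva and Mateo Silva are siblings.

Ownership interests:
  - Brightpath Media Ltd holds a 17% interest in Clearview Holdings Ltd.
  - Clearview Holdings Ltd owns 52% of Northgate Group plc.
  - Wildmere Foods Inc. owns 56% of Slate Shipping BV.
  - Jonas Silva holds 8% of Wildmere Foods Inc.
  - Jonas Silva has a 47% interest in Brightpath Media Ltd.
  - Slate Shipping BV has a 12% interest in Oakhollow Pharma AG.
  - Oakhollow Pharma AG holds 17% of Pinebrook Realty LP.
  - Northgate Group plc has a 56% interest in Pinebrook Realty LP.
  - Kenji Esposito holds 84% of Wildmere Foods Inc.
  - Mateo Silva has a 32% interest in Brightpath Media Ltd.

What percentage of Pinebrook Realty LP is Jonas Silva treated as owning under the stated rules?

By sibling attribution (R3), Jonas Silva is treated as also owning Mateo Silva's interest in Brightpath Media Ltd, giving 47% + 32% = 79%.
Chain via Wildmere Foods Inc. → Slate Shipping BV → Oakhollow Pharma AG (R2): 8% × 56% × 12% × 17% = 0.091392% of Pinebrook Realty LP.
Chain via Brightpath Media Ltd → Clearview Holdings Ltd → Northgate Group plc (R2): 79% × 17% × 52% × 56% = 3.910816% of Pinebrook Realty LP.
Aggregating (R1): 0.091392% + 3.910816% = 4.002208%.

4.002208%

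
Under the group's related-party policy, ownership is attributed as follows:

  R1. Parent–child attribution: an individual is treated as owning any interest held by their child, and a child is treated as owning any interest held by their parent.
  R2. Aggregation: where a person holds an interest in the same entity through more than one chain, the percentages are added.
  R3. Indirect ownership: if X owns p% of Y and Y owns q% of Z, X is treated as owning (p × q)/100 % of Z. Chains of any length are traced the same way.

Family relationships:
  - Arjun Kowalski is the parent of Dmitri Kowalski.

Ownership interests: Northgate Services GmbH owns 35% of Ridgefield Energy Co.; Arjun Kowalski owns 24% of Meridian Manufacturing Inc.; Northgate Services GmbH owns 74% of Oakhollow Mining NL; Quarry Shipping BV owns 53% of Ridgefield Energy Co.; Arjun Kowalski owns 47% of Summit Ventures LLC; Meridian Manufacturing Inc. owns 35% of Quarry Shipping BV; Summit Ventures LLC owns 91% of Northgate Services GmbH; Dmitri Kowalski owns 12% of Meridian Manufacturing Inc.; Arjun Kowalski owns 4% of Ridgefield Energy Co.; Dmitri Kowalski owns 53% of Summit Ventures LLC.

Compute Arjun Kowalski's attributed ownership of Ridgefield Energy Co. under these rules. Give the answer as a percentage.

By parent–child attribution (R1), Arjun Kowalski is treated as also owning Dmitri Kowalski's interest in Summit Ventures LLC, giving 47% + 53% = 100%.
By parent–child attribution (R1), Arjun Kowalski is treated as also owning Dmitri Kowalski's interest in Meridian Manufacturing Inc, giving 24% + 12% = 36%.
Chain via Summit Ventures LLC → Northgate Services GmbH (R3): 100% × 91% × 35% = 31.85% of Ridgefield Energy Co.
Chain via Meridian Manufacturing Inc. → Quarry Shipping BV (R3): 36% × 35% × 53% = 6.678% of Ridgefield Energy Co.
Direct interest in Ridgefield Energy Co: 4%.
Aggregating (R2): 31.85% + 6.678% + 4% = 42.528%.

42.528%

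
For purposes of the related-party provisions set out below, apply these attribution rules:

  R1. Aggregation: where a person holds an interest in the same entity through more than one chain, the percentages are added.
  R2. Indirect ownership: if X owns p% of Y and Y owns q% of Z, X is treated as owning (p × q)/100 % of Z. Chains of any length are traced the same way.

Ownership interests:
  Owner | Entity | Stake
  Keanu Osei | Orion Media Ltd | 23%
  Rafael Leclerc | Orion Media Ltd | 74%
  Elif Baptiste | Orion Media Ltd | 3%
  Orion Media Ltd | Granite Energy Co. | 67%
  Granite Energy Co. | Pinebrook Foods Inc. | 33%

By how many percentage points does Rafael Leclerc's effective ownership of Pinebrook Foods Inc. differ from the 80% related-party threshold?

63.6386

Chain via Orion Media Ltd → Granite Energy Co. (R2): 74% × 67% × 33% = 16.3614% of Pinebrook Foods Inc.
16.3614% falls short of the 80% threshold by 63.6386 percentage points.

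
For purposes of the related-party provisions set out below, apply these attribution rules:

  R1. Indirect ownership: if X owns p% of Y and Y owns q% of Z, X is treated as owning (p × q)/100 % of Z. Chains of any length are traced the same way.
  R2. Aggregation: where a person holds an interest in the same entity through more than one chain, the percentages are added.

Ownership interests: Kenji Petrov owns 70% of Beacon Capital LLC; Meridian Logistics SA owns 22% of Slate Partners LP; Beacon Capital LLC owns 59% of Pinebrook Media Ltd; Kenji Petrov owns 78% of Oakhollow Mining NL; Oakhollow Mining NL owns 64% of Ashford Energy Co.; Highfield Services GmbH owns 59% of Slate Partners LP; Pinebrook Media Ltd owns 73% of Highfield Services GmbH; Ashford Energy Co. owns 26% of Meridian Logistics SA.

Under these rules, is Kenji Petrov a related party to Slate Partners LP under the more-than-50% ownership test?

Chain via Oakhollow Mining NL → Ashford Energy Co. → Meridian Logistics SA (R1): 78% × 64% × 26% × 22% = 2.855424% of Slate Partners LP.
Chain via Beacon Capital LLC → Pinebrook Media Ltd → Highfield Services GmbH (R1): 70% × 59% × 73% × 59% = 17.78791% of Slate Partners LP.
Aggregating (R2): 2.855424% + 17.78791% = 20.643334%.
20.643334% does not exceed the 50% threshold, so Kenji is not a related party to Slate Partners LP.

No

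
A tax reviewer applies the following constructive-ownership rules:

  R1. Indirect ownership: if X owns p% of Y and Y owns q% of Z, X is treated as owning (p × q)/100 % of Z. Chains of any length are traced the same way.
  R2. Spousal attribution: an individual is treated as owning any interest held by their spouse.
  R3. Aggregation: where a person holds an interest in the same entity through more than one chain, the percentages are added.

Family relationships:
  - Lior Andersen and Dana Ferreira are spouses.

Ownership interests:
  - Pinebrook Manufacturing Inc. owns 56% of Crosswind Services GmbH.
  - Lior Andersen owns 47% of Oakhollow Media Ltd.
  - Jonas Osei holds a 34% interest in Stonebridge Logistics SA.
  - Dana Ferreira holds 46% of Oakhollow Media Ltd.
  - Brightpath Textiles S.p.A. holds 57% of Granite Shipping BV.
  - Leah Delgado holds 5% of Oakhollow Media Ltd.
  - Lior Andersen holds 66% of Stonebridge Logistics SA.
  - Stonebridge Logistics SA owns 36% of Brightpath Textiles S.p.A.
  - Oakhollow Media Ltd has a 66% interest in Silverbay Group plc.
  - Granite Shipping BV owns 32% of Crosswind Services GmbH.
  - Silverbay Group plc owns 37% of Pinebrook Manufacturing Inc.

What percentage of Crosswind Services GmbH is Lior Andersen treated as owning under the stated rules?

By spousal attribution (R2), Lior Andersen is treated as also owning Dana Ferreira's interest in Oakhollow Media Ltd, giving 47% + 46% = 93%.
Chain via Stonebridge Logistics SA → Brightpath Textiles S.p.A. → Granite Shipping BV (R1): 66% × 36% × 57% × 32% = 4.333824% of Crosswind Services GmbH.
Chain via Oakhollow Media Ltd → Silverbay Group plc → Pinebrook Manufacturing Inc. (R1): 93% × 66% × 37% × 56% = 12.717936% of Crosswind Services GmbH.
Aggregating (R3): 4.333824% + 12.717936% = 17.05176%.

17.05176%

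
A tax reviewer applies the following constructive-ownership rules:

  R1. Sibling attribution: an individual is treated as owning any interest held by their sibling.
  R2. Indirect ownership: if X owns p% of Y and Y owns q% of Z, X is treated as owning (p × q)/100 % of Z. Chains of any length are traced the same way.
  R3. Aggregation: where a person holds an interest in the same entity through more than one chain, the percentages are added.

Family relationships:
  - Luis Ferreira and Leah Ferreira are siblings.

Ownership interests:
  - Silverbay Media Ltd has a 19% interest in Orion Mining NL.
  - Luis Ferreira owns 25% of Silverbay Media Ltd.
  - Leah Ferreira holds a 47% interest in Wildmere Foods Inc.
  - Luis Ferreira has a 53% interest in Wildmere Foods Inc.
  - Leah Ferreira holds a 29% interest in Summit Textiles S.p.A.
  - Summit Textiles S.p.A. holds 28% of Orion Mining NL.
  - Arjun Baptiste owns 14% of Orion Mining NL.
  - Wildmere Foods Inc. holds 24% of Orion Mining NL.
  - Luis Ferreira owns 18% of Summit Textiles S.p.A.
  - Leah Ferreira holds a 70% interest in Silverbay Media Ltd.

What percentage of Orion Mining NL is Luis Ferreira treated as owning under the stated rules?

By sibling attribution (R1), Luis Ferreira is treated as also owning Leah Ferreira's interest in Summit Textiles S.p.A, giving 18% + 29% = 47%.
By sibling attribution (R1), Luis Ferreira is treated as also owning Leah Ferreira's interest in Wildmere Foods Inc, giving 53% + 47% = 100%.
By sibling attribution (R1), Luis Ferreira is treated as also owning Leah Ferreira's interest in Silverbay Media Ltd, giving 25% + 70% = 95%.
Chain via Summit Textiles S.p.A. (R2): 47% × 28% = 13.16% of Orion Mining NL.
Chain via Wildmere Foods Inc. (R2): 100% × 24% = 24% of Orion Mining NL.
Chain via Silverbay Media Ltd (R2): 95% × 19% = 18.05% of Orion Mining NL.
Aggregating (R3): 13.16% + 24% + 18.05% = 55.21%.

55.21%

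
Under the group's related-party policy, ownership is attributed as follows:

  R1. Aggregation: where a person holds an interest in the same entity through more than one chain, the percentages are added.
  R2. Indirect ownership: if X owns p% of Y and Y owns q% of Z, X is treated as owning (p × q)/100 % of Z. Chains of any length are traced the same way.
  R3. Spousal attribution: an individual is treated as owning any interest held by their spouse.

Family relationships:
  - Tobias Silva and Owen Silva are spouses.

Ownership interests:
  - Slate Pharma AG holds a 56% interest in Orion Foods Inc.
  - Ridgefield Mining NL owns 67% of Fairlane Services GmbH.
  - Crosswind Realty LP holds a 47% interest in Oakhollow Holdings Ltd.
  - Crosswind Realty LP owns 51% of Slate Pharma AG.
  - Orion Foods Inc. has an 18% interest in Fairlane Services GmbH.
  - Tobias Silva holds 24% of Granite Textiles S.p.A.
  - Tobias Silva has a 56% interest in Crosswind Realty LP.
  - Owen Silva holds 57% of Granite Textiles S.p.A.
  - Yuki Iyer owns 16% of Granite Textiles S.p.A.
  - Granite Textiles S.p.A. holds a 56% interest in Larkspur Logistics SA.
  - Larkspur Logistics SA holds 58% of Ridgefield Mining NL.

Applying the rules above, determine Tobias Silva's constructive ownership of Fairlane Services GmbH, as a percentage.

20.505744%

By spousal attribution (R3), Tobias Silva is treated as also owning Owen Silva's interest in Granite Textiles S.p.A, giving 24% + 57% = 81%.
Chain via Crosswind Realty LP → Slate Pharma AG → Orion Foods Inc. (R2): 56% × 51% × 56% × 18% = 2.878848% of Fairlane Services GmbH.
Chain via Granite Textiles S.p.A. → Larkspur Logistics SA → Ridgefield Mining NL (R2): 81% × 56% × 58% × 67% = 17.626896% of Fairlane Services GmbH.
Aggregating (R1): 2.878848% + 17.626896% = 20.505744%.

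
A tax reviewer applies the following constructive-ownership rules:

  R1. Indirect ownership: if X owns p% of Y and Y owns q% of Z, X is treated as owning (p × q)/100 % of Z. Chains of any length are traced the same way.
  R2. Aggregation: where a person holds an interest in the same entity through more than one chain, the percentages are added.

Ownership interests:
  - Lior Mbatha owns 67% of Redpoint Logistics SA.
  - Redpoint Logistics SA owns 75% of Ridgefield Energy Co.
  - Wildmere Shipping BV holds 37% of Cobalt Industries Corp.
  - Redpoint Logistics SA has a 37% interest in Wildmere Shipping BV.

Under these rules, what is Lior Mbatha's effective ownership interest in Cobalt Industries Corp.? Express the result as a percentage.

9.1723%

Chain via Redpoint Logistics SA → Wildmere Shipping BV (R1): 67% × 37% × 37% = 9.1723% of Cobalt Industries Corp.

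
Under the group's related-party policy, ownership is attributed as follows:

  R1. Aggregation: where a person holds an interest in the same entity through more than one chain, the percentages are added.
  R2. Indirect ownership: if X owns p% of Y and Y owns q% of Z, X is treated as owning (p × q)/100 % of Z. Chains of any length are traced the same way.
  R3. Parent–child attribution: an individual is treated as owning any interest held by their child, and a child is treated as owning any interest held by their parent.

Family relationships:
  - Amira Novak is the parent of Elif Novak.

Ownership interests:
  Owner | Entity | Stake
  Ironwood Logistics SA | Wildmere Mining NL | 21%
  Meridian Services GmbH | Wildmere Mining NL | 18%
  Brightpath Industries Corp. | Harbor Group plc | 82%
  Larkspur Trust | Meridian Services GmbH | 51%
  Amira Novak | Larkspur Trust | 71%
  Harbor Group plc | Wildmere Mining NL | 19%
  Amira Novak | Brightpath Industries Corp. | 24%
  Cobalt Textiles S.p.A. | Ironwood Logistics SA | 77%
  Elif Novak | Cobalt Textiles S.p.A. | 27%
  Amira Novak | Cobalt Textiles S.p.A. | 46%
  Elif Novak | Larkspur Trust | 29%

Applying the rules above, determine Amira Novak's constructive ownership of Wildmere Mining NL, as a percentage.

24.7233%

By parent–child attribution (R3), Amira Novak is treated as also owning Elif Novak's interest in Larkspur Trust, giving 71% + 29% = 100%.
By parent–child attribution (R3), Amira Novak is treated as also owning Elif Novak's interest in Cobalt Textiles S.p.A, giving 46% + 27% = 73%.
Chain via Larkspur Trust → Meridian Services GmbH (R2): 100% × 51% × 18% = 9.18% of Wildmere Mining NL.
Chain via Cobalt Textiles S.p.A. → Ironwood Logistics SA (R2): 73% × 77% × 21% = 11.8041% of Wildmere Mining NL.
Chain via Brightpath Industries Corp. → Harbor Group plc (R2): 24% × 82% × 19% = 3.7392% of Wildmere Mining NL.
Aggregating (R1): 9.18% + 11.8041% + 3.7392% = 24.7233%.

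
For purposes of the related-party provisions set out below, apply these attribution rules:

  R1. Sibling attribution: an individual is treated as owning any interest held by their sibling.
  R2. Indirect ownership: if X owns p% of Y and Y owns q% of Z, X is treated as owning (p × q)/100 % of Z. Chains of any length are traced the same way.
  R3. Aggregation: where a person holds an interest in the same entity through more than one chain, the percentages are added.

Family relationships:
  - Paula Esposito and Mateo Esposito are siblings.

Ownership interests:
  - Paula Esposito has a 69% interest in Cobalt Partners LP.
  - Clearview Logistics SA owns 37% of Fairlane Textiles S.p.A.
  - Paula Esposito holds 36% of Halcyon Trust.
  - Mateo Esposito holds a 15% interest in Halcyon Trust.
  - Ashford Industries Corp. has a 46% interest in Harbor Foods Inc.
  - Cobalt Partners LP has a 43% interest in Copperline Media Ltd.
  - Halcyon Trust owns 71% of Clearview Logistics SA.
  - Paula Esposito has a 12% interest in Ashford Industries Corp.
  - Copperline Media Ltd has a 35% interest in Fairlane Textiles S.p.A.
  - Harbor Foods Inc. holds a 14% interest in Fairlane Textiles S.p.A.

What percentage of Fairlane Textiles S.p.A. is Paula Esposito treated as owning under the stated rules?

24.555%

By sibling attribution (R1), Paula Esposito is treated as also owning Mateo Esposito's interest in Halcyon Trust, giving 36% + 15% = 51%.
Chain via Cobalt Partners LP → Copperline Media Ltd (R2): 69% × 43% × 35% = 10.3845% of Fairlane Textiles S.p.A.
Chain via Ashford Industries Corp. → Harbor Foods Inc. (R2): 12% × 46% × 14% = 0.7728% of Fairlane Textiles S.p.A.
Chain via Halcyon Trust → Clearview Logistics SA (R2): 51% × 71% × 37% = 13.3977% of Fairlane Textiles S.p.A.
Aggregating (R3): 10.3845% + 0.7728% + 13.3977% = 24.555%.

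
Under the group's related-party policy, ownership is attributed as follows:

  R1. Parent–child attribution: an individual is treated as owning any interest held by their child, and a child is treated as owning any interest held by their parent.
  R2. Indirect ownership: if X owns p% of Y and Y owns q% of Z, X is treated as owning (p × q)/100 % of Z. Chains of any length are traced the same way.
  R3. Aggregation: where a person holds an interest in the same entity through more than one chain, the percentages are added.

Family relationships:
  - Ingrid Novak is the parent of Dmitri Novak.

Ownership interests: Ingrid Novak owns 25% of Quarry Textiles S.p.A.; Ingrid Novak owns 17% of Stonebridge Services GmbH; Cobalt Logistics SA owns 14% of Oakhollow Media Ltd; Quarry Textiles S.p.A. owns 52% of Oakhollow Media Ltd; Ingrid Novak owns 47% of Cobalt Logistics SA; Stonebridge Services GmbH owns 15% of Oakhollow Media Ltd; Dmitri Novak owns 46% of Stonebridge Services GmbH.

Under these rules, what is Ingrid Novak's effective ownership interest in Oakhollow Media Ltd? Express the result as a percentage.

By parent–child attribution (R1), Ingrid Novak is treated as also owning Dmitri Novak's interest in Stonebridge Services GmbH, giving 17% + 46% = 63%.
Chain via Cobalt Logistics SA (R2): 47% × 14% = 6.58% of Oakhollow Media Ltd.
Chain via Stonebridge Services GmbH (R2): 63% × 15% = 9.45% of Oakhollow Media Ltd.
Chain via Quarry Textiles S.p.A. (R2): 25% × 52% = 13% of Oakhollow Media Ltd.
Aggregating (R3): 6.58% + 9.45% + 13% = 29.03%.

29.03%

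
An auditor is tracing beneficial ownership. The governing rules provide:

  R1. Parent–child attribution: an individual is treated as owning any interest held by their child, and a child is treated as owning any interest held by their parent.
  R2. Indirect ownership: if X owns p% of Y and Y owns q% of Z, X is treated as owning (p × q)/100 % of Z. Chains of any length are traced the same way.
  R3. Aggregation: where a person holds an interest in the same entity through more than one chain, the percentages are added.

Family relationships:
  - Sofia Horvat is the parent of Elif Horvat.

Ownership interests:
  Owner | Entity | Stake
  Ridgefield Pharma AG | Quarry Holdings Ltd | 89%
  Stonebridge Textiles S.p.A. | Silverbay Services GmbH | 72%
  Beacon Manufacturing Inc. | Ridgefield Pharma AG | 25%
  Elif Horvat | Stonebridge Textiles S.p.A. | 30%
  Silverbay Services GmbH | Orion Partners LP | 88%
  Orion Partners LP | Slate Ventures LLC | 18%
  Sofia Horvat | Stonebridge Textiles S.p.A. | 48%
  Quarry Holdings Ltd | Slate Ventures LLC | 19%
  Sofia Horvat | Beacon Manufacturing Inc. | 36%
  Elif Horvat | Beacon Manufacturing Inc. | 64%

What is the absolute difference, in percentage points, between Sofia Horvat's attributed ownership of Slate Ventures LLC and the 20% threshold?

6.876756

By parent–child attribution (R1), Sofia Horvat is treated as also owning Elif Horvat's interest in Beacon Manufacturing Inc, giving 36% + 64% = 100%.
By parent–child attribution (R1), Sofia Horvat is treated as also owning Elif Horvat's interest in Stonebridge Textiles S.p.A, giving 48% + 30% = 78%.
Chain via Beacon Manufacturing Inc. → Ridgefield Pharma AG → Quarry Holdings Ltd (R2): 100% × 25% × 89% × 19% = 4.2275% of Slate Ventures LLC.
Chain via Stonebridge Textiles S.p.A. → Silverbay Services GmbH → Orion Partners LP (R2): 78% × 72% × 88% × 18% = 8.895744% of Slate Ventures LLC.
Aggregating (R3): 4.2275% + 8.895744% = 13.123244%.
13.123244% falls short of the 20% threshold by 6.876756 percentage points.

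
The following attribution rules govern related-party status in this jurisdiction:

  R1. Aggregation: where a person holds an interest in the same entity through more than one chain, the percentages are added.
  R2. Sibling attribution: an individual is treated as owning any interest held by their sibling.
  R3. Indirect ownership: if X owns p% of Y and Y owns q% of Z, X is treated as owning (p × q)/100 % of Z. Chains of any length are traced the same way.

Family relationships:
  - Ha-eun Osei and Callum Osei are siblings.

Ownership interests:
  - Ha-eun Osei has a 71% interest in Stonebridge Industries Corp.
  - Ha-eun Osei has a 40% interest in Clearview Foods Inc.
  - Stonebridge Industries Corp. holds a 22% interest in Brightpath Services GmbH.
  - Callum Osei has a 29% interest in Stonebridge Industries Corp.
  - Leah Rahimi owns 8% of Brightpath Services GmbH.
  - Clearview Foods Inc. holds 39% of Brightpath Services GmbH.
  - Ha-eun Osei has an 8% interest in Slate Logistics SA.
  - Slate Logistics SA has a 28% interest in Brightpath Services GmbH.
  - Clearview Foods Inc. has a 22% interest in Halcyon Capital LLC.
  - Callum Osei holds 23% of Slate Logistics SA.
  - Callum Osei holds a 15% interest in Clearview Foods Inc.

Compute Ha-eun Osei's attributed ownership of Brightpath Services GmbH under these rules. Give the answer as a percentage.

52.13%

By sibling attribution (R2), Ha-eun Osei is treated as also owning Callum Osei's interest in Clearview Foods Inc, giving 40% + 15% = 55%.
By sibling attribution (R2), Ha-eun Osei is treated as also owning Callum Osei's interest in Stonebridge Industries Corp, giving 71% + 29% = 100%.
By sibling attribution (R2), Ha-eun Osei is treated as also owning Callum Osei's interest in Slate Logistics SA, giving 8% + 23% = 31%.
Chain via Clearview Foods Inc. (R3): 55% × 39% = 21.45% of Brightpath Services GmbH.
Chain via Stonebridge Industries Corp. (R3): 100% × 22% = 22% of Brightpath Services GmbH.
Chain via Slate Logistics SA (R3): 31% × 28% = 8.68% of Brightpath Services GmbH.
Aggregating (R1): 21.45% + 22% + 8.68% = 52.13%.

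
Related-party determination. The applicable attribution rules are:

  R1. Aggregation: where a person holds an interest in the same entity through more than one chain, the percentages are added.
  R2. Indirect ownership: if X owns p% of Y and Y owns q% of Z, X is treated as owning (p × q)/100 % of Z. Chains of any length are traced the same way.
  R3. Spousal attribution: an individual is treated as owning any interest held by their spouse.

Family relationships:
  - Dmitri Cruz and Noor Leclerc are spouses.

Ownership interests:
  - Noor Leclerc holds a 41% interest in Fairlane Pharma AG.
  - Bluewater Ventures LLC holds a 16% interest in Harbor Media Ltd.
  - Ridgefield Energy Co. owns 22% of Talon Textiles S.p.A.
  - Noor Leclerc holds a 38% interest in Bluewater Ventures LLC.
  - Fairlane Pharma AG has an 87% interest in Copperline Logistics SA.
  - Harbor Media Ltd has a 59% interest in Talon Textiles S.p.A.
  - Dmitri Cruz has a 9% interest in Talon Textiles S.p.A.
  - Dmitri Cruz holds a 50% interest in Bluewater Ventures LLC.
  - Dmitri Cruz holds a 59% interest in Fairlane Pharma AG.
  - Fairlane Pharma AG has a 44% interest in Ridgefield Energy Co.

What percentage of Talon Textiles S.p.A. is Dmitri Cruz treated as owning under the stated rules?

26.9872%

By spousal attribution (R3), Dmitri Cruz is treated as also owning Noor Leclerc's interest in Fairlane Pharma AG, giving 59% + 41% = 100%.
By spousal attribution (R3), Dmitri Cruz is treated as also owning Noor Leclerc's interest in Bluewater Ventures LLC, giving 50% + 38% = 88%.
Chain via Fairlane Pharma AG → Ridgefield Energy Co. (R2): 100% × 44% × 22% = 9.68% of Talon Textiles S.p.A.
Chain via Bluewater Ventures LLC → Harbor Media Ltd (R2): 88% × 16% × 59% = 8.3072% of Talon Textiles S.p.A.
Direct interest in Talon Textiles S.p.A: 9%.
Aggregating (R1): 9.68% + 8.3072% + 9% = 26.9872%.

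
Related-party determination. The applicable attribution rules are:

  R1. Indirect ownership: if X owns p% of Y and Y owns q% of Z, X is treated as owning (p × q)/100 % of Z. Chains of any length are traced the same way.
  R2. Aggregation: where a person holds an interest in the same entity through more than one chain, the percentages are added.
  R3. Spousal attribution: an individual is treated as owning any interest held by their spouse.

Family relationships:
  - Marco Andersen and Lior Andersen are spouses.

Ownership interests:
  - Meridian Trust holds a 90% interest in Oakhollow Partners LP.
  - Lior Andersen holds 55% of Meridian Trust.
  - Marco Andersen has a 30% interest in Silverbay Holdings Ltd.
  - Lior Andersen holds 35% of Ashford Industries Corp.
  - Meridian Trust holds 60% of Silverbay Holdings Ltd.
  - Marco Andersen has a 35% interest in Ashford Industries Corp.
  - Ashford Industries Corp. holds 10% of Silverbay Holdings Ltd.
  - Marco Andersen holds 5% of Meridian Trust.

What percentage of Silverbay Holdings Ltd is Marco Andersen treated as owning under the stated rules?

73%

By spousal attribution (R3), Marco Andersen is treated as also owning Lior Andersen's interest in Ashford Industries Corp, giving 35% + 35% = 70%.
By spousal attribution (R3), Marco Andersen is treated as also owning Lior Andersen's interest in Meridian Trust, giving 5% + 55% = 60%.
Chain via Ashford Industries Corp. (R1): 70% × 10% = 7% of Silverbay Holdings Ltd.
Chain via Meridian Trust (R1): 60% × 60% = 36% of Silverbay Holdings Ltd.
Direct interest in Silverbay Holdings Ltd: 30%.
Aggregating (R2): 7% + 36% + 30% = 73%.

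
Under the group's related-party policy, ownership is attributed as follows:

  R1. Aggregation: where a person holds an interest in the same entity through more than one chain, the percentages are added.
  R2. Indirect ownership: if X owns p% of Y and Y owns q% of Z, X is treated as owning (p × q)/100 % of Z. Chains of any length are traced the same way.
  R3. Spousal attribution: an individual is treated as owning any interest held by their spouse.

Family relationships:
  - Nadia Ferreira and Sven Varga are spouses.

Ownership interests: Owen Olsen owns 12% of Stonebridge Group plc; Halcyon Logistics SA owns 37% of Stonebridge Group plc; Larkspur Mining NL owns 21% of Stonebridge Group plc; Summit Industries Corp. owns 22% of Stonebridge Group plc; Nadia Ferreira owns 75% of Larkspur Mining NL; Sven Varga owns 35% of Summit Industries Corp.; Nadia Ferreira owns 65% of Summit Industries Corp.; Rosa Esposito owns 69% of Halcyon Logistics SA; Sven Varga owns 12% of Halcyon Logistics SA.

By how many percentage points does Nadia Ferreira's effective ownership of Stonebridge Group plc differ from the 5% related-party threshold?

By spousal attribution (R3), Nadia Ferreira is treated as also owning Sven Varga's interest in Summit Industries Corp, giving 65% + 35% = 100%.
By spousal attribution (R3), Nadia Ferreira is treated as owning Sven Varga's 12% interest in Halcyon Logistics SA.
Chain via Summit Industries Corp. (R2): 100% × 22% = 22% of Stonebridge Group plc.
Chain via Larkspur Mining NL (R2): 75% × 21% = 15.75% of Stonebridge Group plc.
Chain via Halcyon Logistics SA (R2): 12% × 37% = 4.44% of Stonebridge Group plc.
Aggregating (R1): 22% + 15.75% + 4.44% = 42.19%.
42.19% exceeds the 5% threshold by 37.19 percentage points.

37.19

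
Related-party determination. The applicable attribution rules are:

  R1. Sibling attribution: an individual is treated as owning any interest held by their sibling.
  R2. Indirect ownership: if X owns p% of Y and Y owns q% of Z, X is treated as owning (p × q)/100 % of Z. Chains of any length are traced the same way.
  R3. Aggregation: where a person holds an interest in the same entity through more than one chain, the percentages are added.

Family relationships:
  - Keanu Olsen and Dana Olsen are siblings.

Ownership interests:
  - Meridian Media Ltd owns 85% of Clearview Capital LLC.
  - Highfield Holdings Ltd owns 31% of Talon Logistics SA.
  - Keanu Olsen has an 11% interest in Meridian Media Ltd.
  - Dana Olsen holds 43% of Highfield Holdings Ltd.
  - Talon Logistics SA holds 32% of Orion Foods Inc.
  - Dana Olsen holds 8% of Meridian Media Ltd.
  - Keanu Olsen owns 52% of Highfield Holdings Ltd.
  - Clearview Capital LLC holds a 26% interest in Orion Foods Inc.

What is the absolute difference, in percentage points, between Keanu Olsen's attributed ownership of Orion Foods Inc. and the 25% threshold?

11.377

By sibling attribution (R1), Keanu Olsen is treated as also owning Dana Olsen's interest in Highfield Holdings Ltd, giving 52% + 43% = 95%.
By sibling attribution (R1), Keanu Olsen is treated as also owning Dana Olsen's interest in Meridian Media Ltd, giving 11% + 8% = 19%.
Chain via Highfield Holdings Ltd → Talon Logistics SA (R2): 95% × 31% × 32% = 9.424% of Orion Foods Inc.
Chain via Meridian Media Ltd → Clearview Capital LLC (R2): 19% × 85% × 26% = 4.199% of Orion Foods Inc.
Aggregating (R3): 9.424% + 4.199% = 13.623%.
13.623% falls short of the 25% threshold by 11.377 percentage points.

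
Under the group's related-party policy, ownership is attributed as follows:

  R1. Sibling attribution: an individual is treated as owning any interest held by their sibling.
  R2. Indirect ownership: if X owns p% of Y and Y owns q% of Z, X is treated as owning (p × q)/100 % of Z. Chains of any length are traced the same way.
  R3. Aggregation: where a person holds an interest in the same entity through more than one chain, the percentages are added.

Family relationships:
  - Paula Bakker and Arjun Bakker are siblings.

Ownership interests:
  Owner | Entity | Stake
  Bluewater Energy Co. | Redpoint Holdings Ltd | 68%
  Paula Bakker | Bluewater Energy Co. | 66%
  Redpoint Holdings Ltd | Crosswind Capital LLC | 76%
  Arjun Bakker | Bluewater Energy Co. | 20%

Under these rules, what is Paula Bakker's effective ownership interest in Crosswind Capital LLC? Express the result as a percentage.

44.4448%

By sibling attribution (R1), Paula Bakker is treated as also owning Arjun Bakker's interest in Bluewater Energy Co, giving 66% + 20% = 86%.
Chain via Bluewater Energy Co. → Redpoint Holdings Ltd (R2): 86% × 68% × 76% = 44.4448% of Crosswind Capital LLC.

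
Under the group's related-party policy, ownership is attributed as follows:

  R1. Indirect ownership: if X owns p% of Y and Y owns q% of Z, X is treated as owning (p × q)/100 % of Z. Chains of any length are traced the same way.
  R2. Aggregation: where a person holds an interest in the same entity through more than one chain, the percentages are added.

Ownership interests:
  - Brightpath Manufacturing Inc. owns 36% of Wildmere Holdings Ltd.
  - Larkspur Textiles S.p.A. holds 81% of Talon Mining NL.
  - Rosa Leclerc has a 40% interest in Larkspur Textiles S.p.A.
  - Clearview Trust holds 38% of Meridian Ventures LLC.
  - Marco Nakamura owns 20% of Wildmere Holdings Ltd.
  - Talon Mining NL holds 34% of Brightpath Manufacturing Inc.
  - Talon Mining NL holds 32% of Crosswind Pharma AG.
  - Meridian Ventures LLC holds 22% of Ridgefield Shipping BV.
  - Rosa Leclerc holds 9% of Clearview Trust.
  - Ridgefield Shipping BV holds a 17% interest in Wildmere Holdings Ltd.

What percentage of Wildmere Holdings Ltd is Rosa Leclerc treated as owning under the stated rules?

4.093668%

Chain via Larkspur Textiles S.p.A. → Talon Mining NL → Brightpath Manufacturing Inc. (R1): 40% × 81% × 34% × 36% = 3.96576% of Wildmere Holdings Ltd.
Chain via Clearview Trust → Meridian Ventures LLC → Ridgefield Shipping BV (R1): 9% × 38% × 22% × 17% = 0.127908% of Wildmere Holdings Ltd.
Aggregating (R2): 3.96576% + 0.127908% = 4.093668%.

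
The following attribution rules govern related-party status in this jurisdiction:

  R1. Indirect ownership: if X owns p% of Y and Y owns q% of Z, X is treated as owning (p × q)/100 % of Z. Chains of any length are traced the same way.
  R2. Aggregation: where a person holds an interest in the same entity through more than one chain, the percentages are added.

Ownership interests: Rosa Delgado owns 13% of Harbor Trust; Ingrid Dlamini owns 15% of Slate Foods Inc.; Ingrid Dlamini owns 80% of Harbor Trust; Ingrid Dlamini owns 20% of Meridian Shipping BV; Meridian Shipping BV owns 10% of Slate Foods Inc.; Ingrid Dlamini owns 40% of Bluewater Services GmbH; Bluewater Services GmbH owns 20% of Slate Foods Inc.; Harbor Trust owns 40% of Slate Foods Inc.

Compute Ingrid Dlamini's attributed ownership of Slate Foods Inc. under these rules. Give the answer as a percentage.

Chain via Meridian Shipping BV (R1): 20% × 10% = 2% of Slate Foods Inc.
Chain via Harbor Trust (R1): 80% × 40% = 32% of Slate Foods Inc.
Chain via Bluewater Services GmbH (R1): 40% × 20% = 8% of Slate Foods Inc.
Direct interest in Slate Foods Inc: 15%.
Aggregating (R2): 2% + 32% + 8% + 15% = 57%.

57%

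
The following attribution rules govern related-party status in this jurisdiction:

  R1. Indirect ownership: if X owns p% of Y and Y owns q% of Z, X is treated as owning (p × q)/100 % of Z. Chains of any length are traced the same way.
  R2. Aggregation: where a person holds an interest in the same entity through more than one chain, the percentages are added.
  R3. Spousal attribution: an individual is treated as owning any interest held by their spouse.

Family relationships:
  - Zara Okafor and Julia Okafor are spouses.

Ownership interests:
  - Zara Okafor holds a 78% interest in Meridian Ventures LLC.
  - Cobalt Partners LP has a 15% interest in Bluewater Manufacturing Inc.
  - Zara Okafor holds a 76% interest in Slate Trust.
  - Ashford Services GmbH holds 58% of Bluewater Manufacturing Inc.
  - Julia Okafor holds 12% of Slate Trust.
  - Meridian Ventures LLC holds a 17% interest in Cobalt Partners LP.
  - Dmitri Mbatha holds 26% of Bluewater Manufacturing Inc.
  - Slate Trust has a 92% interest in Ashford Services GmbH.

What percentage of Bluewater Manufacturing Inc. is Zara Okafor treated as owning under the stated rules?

48.9458%

By spousal attribution (R3), Zara Okafor is treated as also owning Julia Okafor's interest in Slate Trust, giving 76% + 12% = 88%.
Chain via Meridian Ventures LLC → Cobalt Partners LP (R1): 78% × 17% × 15% = 1.989% of Bluewater Manufacturing Inc.
Chain via Slate Trust → Ashford Services GmbH (R1): 88% × 92% × 58% = 46.9568% of Bluewater Manufacturing Inc.
Aggregating (R2): 1.989% + 46.9568% = 48.9458%.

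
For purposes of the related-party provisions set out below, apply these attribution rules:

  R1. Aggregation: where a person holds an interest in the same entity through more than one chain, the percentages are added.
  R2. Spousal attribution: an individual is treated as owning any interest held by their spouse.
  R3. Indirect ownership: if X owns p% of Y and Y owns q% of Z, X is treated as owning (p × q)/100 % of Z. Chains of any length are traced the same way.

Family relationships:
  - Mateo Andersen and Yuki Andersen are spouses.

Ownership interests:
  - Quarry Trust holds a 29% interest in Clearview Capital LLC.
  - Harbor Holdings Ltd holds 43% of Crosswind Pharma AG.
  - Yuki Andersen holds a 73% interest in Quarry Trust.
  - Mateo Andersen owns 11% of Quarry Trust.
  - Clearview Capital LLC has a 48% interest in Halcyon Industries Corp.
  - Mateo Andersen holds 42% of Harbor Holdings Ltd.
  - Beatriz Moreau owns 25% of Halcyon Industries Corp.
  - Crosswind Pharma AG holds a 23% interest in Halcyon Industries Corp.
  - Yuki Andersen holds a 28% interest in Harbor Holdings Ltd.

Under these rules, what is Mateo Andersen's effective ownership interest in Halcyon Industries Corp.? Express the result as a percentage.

By spousal attribution (R2), Mateo Andersen is treated as also owning Yuki Andersen's interest in Quarry Trust, giving 11% + 73% = 84%.
By spousal attribution (R2), Mateo Andersen is treated as also owning Yuki Andersen's interest in Harbor Holdings Ltd, giving 42% + 28% = 70%.
Chain via Quarry Trust → Clearview Capital LLC (R3): 84% × 29% × 48% = 11.6928% of Halcyon Industries Corp.
Chain via Harbor Holdings Ltd → Crosswind Pharma AG (R3): 70% × 43% × 23% = 6.923% of Halcyon Industries Corp.
Aggregating (R1): 11.6928% + 6.923% = 18.6158%.

18.6158%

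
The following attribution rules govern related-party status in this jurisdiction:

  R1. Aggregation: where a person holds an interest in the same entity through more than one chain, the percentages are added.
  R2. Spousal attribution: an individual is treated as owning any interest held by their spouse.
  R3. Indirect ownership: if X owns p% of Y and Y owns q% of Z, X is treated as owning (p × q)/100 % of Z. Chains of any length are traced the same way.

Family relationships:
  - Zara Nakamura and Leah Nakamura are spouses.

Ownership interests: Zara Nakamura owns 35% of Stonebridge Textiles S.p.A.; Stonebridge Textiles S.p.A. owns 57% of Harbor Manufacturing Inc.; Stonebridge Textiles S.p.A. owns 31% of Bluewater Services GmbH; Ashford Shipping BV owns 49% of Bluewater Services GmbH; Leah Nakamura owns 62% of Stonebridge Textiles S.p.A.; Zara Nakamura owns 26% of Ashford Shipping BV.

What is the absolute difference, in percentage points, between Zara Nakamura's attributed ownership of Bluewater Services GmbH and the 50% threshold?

7.19

By spousal attribution (R2), Zara Nakamura is treated as also owning Leah Nakamura's interest in Stonebridge Textiles S.p.A, giving 35% + 62% = 97%.
Chain via Stonebridge Textiles S.p.A. (R3): 97% × 31% = 30.07% of Bluewater Services GmbH.
Chain via Ashford Shipping BV (R3): 26% × 49% = 12.74% of Bluewater Services GmbH.
Aggregating (R1): 30.07% + 12.74% = 42.81%.
42.81% falls short of the 50% threshold by 7.19 percentage points.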